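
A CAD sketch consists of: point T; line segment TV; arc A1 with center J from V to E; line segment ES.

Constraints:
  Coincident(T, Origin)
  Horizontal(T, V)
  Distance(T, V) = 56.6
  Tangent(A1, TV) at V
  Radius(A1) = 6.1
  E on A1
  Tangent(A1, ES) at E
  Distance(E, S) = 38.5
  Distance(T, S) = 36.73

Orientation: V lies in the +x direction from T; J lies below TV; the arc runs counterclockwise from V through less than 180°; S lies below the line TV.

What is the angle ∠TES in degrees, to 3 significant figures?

44.4°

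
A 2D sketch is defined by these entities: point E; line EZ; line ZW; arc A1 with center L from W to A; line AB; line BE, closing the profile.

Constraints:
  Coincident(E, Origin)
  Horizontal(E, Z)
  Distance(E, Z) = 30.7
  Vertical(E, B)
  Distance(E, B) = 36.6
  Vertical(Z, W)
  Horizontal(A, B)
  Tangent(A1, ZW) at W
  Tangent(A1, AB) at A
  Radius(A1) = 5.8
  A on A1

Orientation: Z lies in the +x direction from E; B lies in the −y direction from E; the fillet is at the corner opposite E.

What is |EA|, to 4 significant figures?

44.27

E is at the origin; EZ is horizontal with |EZ| = 30.7 and Z on the +x side, so Z = (30.70, 0.000). E and B share the same x with |EB| = 36.6 and B on the −y side, so B = (0.000, -36.60). The virtual corner opposite E is at (30.70, -36.60). Since A1 is tangent to ZW there, LW ⟂ ZW and the tangent condition forces LA to be normal to AB, with radius 5.8, so the center L sits 5.8 in from both sides at L = (24.90, -30.80). That places the tangent points at W = (30.70, -30.80) on ZW and A = (24.90, -36.60) on AB. Then |EA| = |A − E| = 44.27.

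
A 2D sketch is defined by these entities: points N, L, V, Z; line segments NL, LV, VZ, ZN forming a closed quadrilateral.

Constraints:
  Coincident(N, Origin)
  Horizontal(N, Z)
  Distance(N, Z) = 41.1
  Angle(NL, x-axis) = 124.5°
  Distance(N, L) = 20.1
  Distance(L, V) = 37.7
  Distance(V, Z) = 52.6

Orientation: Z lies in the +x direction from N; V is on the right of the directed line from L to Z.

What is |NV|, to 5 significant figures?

22.095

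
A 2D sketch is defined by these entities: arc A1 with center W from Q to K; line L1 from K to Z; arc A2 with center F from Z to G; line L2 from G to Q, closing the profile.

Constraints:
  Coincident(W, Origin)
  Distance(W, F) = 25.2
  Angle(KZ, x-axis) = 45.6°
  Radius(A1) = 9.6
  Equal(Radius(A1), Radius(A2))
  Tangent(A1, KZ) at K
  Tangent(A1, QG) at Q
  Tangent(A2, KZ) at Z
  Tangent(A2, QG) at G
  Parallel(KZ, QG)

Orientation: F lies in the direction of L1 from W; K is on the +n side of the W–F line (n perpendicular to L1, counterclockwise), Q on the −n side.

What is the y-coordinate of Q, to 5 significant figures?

-6.7168

The slot axis is L1's direction at 45.6°, so u = (cos 45.6°, sin 45.6°) = (0.69966, 0.71447) and n = (−sin 45.6°, cos 45.6°) = (-0.71447, 0.69966). W is at the origin and F lies 25.2 along u from W, so F = 25.2·u = (17.632, 18.005). Tangency of A1 to both parallel lines with radius 9.6 puts K and Q at W ± 9.6·n: K = (-6.8589, 6.7168), Q = (6.8589, -6.7168). So Q.y = -6.7168.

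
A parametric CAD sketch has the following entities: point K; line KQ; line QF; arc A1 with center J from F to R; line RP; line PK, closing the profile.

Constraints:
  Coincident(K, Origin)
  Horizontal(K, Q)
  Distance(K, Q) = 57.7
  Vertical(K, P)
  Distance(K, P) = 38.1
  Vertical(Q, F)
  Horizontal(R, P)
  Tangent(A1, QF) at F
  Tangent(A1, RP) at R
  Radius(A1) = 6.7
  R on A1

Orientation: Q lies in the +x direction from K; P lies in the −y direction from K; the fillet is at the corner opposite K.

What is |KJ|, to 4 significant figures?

59.89

K and P share the same x with |KP| = 38.1 and P on the −y side, so P = (0.000, -38.10). The virtual corner opposite K is at (57.70, -38.10). Since A1 is tangent to QF there, JF ⟂ QF and since A1 is tangent to RP there, JR ⟂ RP, with radius 6.7, so the center J sits 6.7 in from both sides at J = (51.00, -31.40). Then |KJ| = |J − K| = 59.89.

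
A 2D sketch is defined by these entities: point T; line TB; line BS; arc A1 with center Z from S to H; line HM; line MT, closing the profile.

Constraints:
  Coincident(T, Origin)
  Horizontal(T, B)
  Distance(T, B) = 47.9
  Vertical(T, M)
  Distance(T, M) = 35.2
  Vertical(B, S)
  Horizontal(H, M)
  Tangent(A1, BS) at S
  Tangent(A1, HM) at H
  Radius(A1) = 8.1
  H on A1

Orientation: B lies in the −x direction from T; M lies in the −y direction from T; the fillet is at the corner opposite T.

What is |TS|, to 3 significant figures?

55.0

The virtual corner opposite T is at (-47.9, -35.2). Since A1 is tangent to BS there, ZS ⟂ BS and A1 meets HM tangentially, so ZH is at right angles to HM, with radius 8.1, so the center Z sits 8.1 in from both sides at Z = (-39.8, -27.1). That places the tangent points at S = (-47.9, -27.1) on BS and H = (-39.8, -35.2) on HM. Then |TS| = |S − T| = 55.0.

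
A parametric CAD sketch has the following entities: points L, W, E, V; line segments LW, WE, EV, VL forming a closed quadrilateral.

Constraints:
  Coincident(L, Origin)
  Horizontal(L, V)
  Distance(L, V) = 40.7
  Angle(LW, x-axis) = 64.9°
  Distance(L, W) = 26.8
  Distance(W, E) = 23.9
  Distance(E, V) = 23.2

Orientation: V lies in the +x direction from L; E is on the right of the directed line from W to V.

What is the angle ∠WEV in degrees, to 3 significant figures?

108°

Checks: |WE| = 23.90 ✓; |EV| = 23.20 ✓.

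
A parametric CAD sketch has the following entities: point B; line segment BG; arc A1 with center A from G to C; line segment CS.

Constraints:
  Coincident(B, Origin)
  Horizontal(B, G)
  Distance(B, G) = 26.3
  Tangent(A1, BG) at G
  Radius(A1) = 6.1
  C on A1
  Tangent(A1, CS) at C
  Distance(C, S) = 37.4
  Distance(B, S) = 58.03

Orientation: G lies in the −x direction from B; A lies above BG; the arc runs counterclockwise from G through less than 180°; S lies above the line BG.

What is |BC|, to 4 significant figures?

23.11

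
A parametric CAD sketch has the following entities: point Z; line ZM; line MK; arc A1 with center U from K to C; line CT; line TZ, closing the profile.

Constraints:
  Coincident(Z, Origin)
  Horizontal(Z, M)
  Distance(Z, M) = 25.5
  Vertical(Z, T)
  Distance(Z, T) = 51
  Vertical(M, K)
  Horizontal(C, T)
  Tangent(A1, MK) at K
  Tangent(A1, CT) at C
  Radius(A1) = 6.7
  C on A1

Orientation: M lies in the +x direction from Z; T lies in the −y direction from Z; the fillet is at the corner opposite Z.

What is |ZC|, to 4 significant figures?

54.35

Z is at the origin; ZM is horizontal with |ZM| = 25.5 and M on the +x side, so M = (25.50, 0.000). ZT is vertical with |ZT| = 51.0 and T on the −y side, so T = (0.000, -51.00). The virtual corner opposite Z is at (25.50, -51.00). A1 meets MK tangentially, so UK is at right angles to MK and the tangent condition forces UC to be normal to CT, with radius 6.7, so the center U sits 6.7 in from both sides at U = (18.80, -44.30). That places the tangent points at K = (25.50, -44.30) on MK and C = (18.80, -51.00) on CT. Then |ZC| = |C − Z| = 54.35.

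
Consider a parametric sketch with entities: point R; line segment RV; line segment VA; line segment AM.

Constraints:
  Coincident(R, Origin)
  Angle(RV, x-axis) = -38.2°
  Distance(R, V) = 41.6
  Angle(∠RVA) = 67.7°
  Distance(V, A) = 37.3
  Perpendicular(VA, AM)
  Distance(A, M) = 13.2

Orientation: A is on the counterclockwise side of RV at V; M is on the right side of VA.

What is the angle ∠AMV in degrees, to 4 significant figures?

70.51°

R is at the origin; RV runs at -38.2° with length 41.6, so V = 41.6·(cos -38.2°, sin -38.2°) = (32.69, -25.73). ∠RVA = 67.7°, so VA runs at -38.2° + (180° − 67.7°) = 74.10° from the x-axis; with |VA| = 37.3, A = V + 37.3·(cos 74.10°, sin 74.10°) = (42.91, 10.15). VA is perpendicular to AM; with |AM| = 13.2 on the right of VA, M = A + 13.2·(0.9617, -0.2740) = (55.61, 6.531). Then cos ∠AMV = MA·MV / (|MA||MV|), giving 70.51°.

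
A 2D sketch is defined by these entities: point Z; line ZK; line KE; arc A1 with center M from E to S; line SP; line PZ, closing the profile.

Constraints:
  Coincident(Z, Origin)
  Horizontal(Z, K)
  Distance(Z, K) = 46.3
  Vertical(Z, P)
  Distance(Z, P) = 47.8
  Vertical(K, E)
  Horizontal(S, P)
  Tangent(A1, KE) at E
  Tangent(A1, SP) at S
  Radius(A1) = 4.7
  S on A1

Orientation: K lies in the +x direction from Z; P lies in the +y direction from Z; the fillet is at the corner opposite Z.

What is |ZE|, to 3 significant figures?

63.3

Z is at the origin; Z and K share the same y with |ZK| = 46.3 and K on the +x side, so K = (46.3, 0.00). Z and P share the same x with |ZP| = 47.8 and P on the +y side, so P = (0.00, 47.8). The virtual corner opposite Z is at (46.3, 47.8). A1 meets KE tangentially, so ME is at right angles to KE and the tangent condition forces MS to be normal to SP, with radius 4.7, so the center M sits 4.7 in from both sides at M = (41.6, 43.1). That places the tangent points at E = (46.3, 43.1) on KE and S = (41.6, 47.8) on SP. Then |ZE| = |E − Z| = 63.3.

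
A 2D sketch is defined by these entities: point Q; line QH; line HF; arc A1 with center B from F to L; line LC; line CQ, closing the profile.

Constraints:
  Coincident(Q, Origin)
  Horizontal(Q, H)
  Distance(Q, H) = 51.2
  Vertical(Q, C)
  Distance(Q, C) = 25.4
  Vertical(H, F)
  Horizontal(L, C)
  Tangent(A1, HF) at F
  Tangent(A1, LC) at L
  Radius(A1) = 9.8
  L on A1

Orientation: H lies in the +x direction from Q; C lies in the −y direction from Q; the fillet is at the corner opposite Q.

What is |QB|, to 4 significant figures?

44.24

Q is at the origin; QH is horizontal with |QH| = 51.2 and H on the +x side, so H = (51.20, 0.000). Q and C share the same x with |QC| = 25.4 and C on the −y side, so C = (0.000, -25.40). The virtual corner opposite Q is at (51.20, -25.40). Since A1 is tangent to HF there, BF ⟂ HF and the tangent condition forces BL to be normal to LC, with radius 9.8, so the center B sits 9.8 in from both sides at B = (41.40, -15.60). Then |QB| = |B − Q| = 44.24.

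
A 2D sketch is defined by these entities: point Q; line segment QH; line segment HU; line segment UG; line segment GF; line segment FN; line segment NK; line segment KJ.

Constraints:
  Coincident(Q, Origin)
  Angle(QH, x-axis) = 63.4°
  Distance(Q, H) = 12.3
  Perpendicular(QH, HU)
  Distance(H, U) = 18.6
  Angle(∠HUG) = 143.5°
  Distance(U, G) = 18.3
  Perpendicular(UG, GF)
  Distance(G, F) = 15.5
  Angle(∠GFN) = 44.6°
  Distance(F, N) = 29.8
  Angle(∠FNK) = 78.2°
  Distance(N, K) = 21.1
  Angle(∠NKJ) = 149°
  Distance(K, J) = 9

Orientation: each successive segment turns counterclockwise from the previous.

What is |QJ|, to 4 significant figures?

49.81

Q is at the origin; QH runs at 63.4° with length 12.3, so H = (5.507, 11.00). QH is perpendicular to HU, so HU runs at 153.4°; with |HU| = 18.6, U = (-11.12, 19.33). ∠HUG = 143.5° gives UG at -170.1° from the x-axis; with |UG| = 18.3, G = (-29.15, 16.18). The perpendicularity gives GF at right angles to UG, so GF runs at -80.10°; with |GF| = 15.5, F = (-26.49, 0.9109). ∠GFN = 44.6° gives FN at 55.30° from the x-axis; with |FN| = 29.8, N = (-9.522, 25.41). ∠FNK = 78.2° gives NK at 157.1° from the x-axis; with |NK| = 21.1, K = (-28.96, 33.62). ∠NKJ = 149.0° gives KJ at -171.9° from the x-axis; with |KJ| = 9.0, J = (-37.87, 32.35). Then |QJ| = |J − Q| = 49.81.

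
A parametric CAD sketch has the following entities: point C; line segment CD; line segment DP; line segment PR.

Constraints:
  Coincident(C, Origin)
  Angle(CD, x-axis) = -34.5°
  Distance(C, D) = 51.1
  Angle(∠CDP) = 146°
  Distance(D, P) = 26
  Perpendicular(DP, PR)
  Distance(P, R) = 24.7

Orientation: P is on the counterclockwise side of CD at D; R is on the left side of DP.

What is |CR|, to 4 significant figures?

68.47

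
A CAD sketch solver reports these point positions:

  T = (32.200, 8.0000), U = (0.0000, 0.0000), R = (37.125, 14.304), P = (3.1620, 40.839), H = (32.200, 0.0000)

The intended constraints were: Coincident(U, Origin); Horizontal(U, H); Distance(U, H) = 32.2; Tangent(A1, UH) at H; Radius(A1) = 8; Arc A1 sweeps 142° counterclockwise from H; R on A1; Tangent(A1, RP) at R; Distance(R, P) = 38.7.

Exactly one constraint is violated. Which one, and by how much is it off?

Distance(R, P) = 38.7 — off by 4.40.

U = (0.00, 0.00) ✓; U.y = 0.00, H.y = 0.00 ✓; |UH| = 32.20 ✓; ∠(TH, HU) = 90.00° ✓; |TH| = 8.000 ✓; bearing(T→R) − bearing(T→H) = 142.0° ✓; |TR| = 8.000 ✓; ∠(TR, RP) = 90.00° ✓; |RP| = 43.10 ✗.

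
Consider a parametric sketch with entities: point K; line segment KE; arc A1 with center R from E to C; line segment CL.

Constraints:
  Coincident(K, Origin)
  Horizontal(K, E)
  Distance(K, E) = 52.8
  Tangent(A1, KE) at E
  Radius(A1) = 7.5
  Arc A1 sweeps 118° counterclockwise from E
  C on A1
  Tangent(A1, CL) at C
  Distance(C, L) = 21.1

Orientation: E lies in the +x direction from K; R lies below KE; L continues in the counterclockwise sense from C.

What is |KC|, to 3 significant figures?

47.5

Tangency of A1 to KE means the radius RE is perpendicular to KE, so R = E + (0, -7.5) = (52.8, -7.50). On A1, E sits at bearing 90° from R; a 118° counterclockwise sweep puts C at bearing 208°, so C = R + 7.5·(cos 208°, sin 208°) = (46.2, -11.0). Then |KC| = |C − K| = 47.5.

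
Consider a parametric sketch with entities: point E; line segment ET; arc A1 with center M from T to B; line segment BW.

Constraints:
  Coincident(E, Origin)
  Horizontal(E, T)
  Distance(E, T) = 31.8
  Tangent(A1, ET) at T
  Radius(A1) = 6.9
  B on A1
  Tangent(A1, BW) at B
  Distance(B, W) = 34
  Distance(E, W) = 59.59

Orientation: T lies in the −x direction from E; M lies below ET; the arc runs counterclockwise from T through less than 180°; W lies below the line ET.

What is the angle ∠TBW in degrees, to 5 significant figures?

140.54°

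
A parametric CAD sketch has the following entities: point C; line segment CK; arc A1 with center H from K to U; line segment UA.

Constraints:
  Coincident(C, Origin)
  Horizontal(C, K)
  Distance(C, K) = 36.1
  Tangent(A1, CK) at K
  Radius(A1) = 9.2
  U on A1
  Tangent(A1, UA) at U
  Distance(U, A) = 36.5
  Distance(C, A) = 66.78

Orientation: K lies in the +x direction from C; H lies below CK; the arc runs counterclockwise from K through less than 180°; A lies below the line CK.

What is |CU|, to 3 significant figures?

32.2

C is at the origin; CK is horizontal with |CK| = 36.1 and K on the +x side, so K = (36.1, 0.00). The tangent condition forces HK to be normal to CK, so H = K + (0, -9.2) = (36.1, -9.20). Since HU ⟂ UA (tangency), |HA| = √(9.2² + 36.5²) = 37.6 regardless of where U sits on A1. So A lies on both circle(C, 66.78) and circle(H, 37.6); the below-CK intersection is A = (50.1, -44.1). U is the foot of the tangent from A: U = (28.7, -14.6).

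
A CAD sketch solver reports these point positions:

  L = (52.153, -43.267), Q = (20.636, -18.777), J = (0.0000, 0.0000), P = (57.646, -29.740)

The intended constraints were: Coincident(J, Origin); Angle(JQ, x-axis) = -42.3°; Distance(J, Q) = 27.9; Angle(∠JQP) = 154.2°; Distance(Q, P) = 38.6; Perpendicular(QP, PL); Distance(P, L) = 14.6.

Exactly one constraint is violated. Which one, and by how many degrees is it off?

Perpendicular(QP, PL) — off by 5.60°.

J = (0.00, 0.00) ✓; JQ at -42.30° ✓; |JQ| = 27.90 ✓; ∠JQP = 154.2° ✓; |QP| = 38.60 ✓; ∠(QP, PL) = 95.60° ✗; |PL| = 14.60 ✓.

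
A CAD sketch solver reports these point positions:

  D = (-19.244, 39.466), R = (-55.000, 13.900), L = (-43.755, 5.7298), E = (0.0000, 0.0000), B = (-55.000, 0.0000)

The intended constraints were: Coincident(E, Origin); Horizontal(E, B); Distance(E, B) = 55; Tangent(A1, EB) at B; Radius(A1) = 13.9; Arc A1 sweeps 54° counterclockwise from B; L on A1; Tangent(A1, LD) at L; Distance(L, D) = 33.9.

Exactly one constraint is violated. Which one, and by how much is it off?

Distance(L, D) = 33.9 — off by 7.80.

E = (0.00, 0.00) ✓; E.y = 0.00, B.y = 0.00 ✓; |EB| = 55.00 ✓; ∠(RB, BE) = 90.00° ✓; |RB| = 13.90 ✓; bearing(R→L) − bearing(R→B) = 54.00° ✓; |RL| = 13.90 ✓; ∠(RL, LD) = 90.00° ✓; |LD| = 41.70 ✗.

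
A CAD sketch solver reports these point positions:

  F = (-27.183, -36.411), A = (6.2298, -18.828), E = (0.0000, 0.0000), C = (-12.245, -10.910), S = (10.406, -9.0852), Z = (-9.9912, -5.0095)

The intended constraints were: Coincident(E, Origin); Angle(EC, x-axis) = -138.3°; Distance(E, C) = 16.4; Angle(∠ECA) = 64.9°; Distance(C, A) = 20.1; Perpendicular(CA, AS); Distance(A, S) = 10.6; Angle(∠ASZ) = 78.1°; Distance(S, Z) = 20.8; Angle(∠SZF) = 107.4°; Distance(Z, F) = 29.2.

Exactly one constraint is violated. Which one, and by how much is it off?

Distance(Z, F) = 29.2 — off by 6.60.

E = (0.00, 0.00) ✓; EC at -138.3° ✓; |EC| = 16.40 ✓; ∠ECA = 64.90° ✓; |CA| = 20.10 ✓; ∠(CA, AS) = 90.00° ✓; |AS| = 10.60 ✓; ∠ASZ = 78.10° ✓; |SZ| = 20.80 ✓; ∠SZF = 107.4° ✓; |ZF| = 35.80 ✗.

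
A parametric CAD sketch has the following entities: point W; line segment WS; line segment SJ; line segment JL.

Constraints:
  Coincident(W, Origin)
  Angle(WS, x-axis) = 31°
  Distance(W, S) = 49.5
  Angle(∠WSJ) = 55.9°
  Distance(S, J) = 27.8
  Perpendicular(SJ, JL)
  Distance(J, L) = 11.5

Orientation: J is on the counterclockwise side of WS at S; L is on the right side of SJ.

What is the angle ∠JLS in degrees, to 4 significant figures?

67.53°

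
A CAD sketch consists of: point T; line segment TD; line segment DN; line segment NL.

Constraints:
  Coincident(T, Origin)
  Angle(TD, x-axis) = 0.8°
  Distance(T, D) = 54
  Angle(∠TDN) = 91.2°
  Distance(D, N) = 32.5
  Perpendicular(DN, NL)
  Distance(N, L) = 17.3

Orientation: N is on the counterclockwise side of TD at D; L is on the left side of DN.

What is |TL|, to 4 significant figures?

49.77

T is at the origin; TD runs at 0.8° with length 54.0, so D = 54.0·(cos 0.8°, sin 0.8°) = (53.99, 0.7540). ∠TDN = 91.2°, so DN runs at 0.8° + (180° − 91.2°) = 89.60° from the x-axis; with |DN| = 32.5, N = D + 32.5·(cos 89.60°, sin 89.60°) = (54.22, 33.25). The perpendicularity gives NL at right angles to DN; with |NL| = 17.3 on the left of DN, L = N + 17.3·(-1.000, 0.006981) = (36.92, 33.37). Then |TL| = |L − T| = 49.77.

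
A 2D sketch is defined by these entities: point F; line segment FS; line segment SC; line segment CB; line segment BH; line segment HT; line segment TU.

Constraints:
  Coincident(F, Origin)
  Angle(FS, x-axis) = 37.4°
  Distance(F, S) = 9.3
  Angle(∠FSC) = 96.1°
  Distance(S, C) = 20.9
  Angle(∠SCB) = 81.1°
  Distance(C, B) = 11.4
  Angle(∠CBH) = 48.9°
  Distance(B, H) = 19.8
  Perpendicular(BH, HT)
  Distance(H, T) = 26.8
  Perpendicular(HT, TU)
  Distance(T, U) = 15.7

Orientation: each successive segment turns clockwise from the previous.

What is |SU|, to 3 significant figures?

38.1

F is at the origin; FS runs at 37.4° with length 9.3, so S = (7.39, 5.65). ∠FSC = 96.1° gives SC at -46.5° from the x-axis; with |SC| = 20.9, C = (21.8, -9.51). ∠SCB = 81.1° gives CB at -145° from the x-axis; with |CB| = 11.4, B = (12.4, -16.0). ∠CBH = 48.9° gives BH at 83.5° from the x-axis; with |BH| = 19.8, H = (14.6, 3.69). BH ⟂ HT, so HT runs at -6.50°; with |HT| = 26.8, T = (41.3, 0.654). HT ⟂ TU, so TU runs at -96.5°; with |TU| = 15.7, U = (39.5, -14.9). Then |SU| = |U − S| = 38.1.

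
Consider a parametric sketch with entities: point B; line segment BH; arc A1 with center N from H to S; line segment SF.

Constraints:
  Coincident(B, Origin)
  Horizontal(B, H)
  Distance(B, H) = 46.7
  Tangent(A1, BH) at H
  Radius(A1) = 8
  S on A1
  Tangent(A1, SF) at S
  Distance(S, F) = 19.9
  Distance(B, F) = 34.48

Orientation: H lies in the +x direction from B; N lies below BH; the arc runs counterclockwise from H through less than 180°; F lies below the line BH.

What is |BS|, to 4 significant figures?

40.37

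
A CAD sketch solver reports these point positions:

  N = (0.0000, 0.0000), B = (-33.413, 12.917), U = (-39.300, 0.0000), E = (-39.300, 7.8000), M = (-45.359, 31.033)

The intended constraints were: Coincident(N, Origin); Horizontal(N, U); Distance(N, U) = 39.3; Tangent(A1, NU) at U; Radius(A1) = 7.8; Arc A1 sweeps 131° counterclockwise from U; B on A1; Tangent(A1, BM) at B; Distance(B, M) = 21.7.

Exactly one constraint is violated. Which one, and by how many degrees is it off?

Tangent(A1, BM) at B — off by 7.60°.

N = (0.00, 0.00) ✓; N.y = 0.00, U.y = 0.00 ✓; |NU| = 39.30 ✓; ∠(EU, UN) = 90.00° ✓; |EU| = 7.800 ✓; bearing(E→B) − bearing(E→U) = 131.0° ✓; |EB| = 7.800 ✓; ∠(EB, BM) = 97.60° ✗; |BM| = 21.70 ✓.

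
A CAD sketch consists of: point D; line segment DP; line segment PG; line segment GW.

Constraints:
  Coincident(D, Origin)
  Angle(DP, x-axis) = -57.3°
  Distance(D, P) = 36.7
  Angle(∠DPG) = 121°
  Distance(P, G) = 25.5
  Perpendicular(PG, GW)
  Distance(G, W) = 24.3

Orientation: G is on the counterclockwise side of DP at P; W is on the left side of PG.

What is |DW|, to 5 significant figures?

44.975

D is at the origin; DP runs at -57.3° with length 36.7, so P = 36.7·(cos -57.3°, sin -57.3°) = (19.827, -30.883). ∠DPG = 121.0°, so PG runs at -57.3° + (180° − 121.0°) = 1.7000° from the x-axis; with |PG| = 25.5, G = P + 25.5·(cos 1.7000°, sin 1.7000°) = (45.316, -30.127). The perpendicularity gives GW at right angles to PG; with |GW| = 24.3 on the left of PG, W = G + 24.3·(-0.029666, 0.99956) = (44.595, -5.8377). Then |DW| = |W − D| = 44.975.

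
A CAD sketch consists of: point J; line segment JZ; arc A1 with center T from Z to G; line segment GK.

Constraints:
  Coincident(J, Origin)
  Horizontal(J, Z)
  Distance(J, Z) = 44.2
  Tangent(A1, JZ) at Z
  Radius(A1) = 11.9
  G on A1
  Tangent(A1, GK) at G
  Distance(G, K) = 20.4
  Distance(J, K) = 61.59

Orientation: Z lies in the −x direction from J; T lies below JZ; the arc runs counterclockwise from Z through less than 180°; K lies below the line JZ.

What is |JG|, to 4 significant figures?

57.67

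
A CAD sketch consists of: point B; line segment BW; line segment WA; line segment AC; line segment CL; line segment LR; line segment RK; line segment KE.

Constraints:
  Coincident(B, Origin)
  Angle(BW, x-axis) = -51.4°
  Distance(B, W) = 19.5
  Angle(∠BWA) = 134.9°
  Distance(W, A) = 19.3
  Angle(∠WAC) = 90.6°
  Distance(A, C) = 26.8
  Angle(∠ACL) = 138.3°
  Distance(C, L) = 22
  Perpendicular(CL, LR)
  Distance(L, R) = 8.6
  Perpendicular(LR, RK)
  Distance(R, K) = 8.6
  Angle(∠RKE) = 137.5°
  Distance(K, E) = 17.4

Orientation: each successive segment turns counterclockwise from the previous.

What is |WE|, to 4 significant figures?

36.39

The perpendicularity gives RK at right angles to LR, so RK runs at -55.20°; with |RK| = 8.6, K = (19.86, 15.34). ∠RKE = 137.5° gives KE at -12.70° from the x-axis; with |KE| = 17.4, E = (36.83, 11.52). Then |WE| = |E − W| = 36.39.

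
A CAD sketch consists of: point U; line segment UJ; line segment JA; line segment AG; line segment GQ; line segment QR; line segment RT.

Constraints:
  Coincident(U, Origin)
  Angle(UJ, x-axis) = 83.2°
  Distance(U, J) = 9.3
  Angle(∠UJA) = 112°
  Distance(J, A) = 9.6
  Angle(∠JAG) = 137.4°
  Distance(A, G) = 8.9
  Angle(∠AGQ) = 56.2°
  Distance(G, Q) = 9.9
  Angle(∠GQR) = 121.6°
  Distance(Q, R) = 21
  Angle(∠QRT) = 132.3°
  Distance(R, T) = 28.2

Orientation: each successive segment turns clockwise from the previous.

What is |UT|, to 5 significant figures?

43.396

∠GQR = 121.6° gives QR at 150.40° from the x-axis; with |QR| = 21.0, R = (-8.6680, 13.259). ∠QRT = 132.3° gives RT at 102.70° from the x-axis; with |RT| = 28.2, T = (-14.868, 40.769). Then |UT| = |T − U| = 43.396.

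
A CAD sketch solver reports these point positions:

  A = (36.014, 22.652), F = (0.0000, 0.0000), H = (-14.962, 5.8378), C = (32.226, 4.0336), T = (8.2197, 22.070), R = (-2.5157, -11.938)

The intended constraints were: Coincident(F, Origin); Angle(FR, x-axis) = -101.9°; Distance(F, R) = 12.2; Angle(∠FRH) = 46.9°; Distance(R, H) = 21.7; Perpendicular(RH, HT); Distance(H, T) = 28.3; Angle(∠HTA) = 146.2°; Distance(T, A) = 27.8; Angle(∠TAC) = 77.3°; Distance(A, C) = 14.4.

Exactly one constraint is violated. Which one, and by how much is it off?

Distance(A, C) = 14.4 — off by 4.60.

F = (0.00, 0.00) ✓; FR at -101.9° ✓; |FR| = 12.20 ✓; ∠FRH = 46.90° ✓; |RH| = 21.70 ✓; ∠(RH, HT) = 90.00° ✓; |HT| = 28.30 ✓; ∠HTA = 146.2° ✓; |TA| = 27.80 ✓; ∠TAC = 77.30° ✓; |AC| = 19.00 ✗.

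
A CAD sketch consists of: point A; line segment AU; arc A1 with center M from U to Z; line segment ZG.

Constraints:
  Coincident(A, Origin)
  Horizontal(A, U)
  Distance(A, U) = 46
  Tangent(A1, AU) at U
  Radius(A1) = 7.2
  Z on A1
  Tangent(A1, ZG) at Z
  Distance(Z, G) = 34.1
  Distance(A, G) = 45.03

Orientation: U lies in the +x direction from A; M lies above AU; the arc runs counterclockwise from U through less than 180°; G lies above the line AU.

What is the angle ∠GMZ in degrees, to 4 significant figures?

78.08°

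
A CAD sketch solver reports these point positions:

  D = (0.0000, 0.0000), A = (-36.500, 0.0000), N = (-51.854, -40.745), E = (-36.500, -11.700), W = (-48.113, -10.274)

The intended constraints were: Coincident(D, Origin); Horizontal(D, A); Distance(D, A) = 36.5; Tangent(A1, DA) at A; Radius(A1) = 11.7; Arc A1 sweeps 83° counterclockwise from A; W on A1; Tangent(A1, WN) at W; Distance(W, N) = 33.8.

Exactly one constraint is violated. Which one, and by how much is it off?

Distance(W, N) = 33.8 — off by 3.10.

D = (0.00, 0.00) ✓; D.y = 0.00, A.y = 0.00 ✓; |DA| = 36.50 ✓; ∠(EA, AD) = 90.00° ✓; |EA| = 11.70 ✓; bearing(E→W) − bearing(E→A) = 83.00° ✓; |EW| = 11.70 ✓; ∠(EW, WN) = 90.00° ✓; |WN| = 30.70 ✗.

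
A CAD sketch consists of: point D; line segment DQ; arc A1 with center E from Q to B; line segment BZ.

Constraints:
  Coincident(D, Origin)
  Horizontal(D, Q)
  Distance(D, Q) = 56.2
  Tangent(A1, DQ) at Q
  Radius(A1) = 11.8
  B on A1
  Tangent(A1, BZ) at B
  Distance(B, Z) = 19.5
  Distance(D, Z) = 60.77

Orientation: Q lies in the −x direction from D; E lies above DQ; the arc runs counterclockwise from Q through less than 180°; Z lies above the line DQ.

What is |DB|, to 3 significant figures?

47.4

Checks: |EB| = 11.80 ✓; ∠(EB, BZ) = 90.00° ✓; |BZ| = 19.50 ✓; |DZ| = 60.77 ✓.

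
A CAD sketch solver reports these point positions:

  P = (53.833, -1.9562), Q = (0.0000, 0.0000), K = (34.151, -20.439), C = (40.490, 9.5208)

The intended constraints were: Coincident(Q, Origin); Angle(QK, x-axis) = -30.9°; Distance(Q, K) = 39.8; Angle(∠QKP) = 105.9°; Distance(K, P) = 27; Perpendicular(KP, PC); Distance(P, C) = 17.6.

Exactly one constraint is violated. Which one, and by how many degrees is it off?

Perpendicular(KP, PC) — off by 6.10°.

Q = (0.00, 0.00) ✓; QK at -30.90° ✓; |QK| = 39.80 ✓; ∠QKP = 105.9° ✓; |KP| = 27.00 ✓; ∠(KP, PC) = 96.10° ✗; |PC| = 17.60 ✓.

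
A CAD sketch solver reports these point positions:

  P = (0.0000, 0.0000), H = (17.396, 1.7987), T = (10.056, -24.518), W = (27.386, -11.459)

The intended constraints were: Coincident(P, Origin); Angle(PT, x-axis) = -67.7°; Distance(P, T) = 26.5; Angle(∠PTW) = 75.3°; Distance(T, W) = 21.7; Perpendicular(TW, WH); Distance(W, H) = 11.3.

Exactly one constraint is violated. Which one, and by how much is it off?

Distance(W, H) = 11.3 — off by 5.30.

P = (0.00, 0.00) ✓; PT at -67.70° ✓; |PT| = 26.50 ✓; ∠PTW = 75.30° ✓; |TW| = 21.70 ✓; ∠(TW, WH) = 90.00° ✓; |WH| = 16.60 ✗.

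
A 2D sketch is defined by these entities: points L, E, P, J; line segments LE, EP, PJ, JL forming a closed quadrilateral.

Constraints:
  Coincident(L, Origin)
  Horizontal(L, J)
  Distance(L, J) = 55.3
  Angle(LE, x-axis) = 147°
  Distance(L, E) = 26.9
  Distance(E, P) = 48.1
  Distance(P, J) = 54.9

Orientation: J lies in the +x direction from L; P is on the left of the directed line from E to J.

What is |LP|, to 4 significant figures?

44.23

Checks: |EP| = 48.10 ✓; |PJ| = 54.90 ✓.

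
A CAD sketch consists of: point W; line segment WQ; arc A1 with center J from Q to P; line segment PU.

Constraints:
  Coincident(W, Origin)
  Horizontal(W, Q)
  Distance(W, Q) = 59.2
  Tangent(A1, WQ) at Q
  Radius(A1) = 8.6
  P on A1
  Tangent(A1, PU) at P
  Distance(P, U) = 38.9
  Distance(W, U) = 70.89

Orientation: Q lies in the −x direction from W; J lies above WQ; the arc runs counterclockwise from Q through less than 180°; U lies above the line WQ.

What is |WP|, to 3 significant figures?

51.4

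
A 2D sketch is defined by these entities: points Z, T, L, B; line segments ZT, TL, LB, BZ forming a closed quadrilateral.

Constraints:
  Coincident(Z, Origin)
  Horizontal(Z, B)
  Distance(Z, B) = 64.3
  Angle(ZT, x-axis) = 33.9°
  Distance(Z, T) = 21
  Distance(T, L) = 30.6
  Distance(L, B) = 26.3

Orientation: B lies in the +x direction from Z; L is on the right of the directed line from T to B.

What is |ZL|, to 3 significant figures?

40.8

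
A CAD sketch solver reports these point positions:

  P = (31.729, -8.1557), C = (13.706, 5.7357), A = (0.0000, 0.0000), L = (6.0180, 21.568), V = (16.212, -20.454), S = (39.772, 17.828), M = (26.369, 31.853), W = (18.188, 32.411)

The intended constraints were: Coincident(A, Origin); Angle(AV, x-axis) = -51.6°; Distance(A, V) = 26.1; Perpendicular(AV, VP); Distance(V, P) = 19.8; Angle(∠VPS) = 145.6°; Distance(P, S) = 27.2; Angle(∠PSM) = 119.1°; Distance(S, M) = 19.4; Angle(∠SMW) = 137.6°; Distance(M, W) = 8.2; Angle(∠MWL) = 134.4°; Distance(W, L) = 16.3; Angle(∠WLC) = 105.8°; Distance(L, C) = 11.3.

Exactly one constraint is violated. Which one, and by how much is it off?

Distance(L, C) = 11.3 — off by 6.30.

A = (0.00, 0.00) ✓; AV at -51.60° ✓; |AV| = 26.10 ✓; ∠(AV, VP) = 90.00° ✓; |VP| = 19.80 ✓; ∠VPS = 145.6° ✓; |PS| = 27.20 ✓; ∠PSM = 119.1° ✓; |SM| = 19.40 ✓; ∠SMW = 137.6° ✓; |MW| = 8.200 ✓; ∠MWL = 134.4° ✓; |WL| = 16.30 ✓; ∠WLC = 105.8° ✓; |LC| = 17.60 ✗.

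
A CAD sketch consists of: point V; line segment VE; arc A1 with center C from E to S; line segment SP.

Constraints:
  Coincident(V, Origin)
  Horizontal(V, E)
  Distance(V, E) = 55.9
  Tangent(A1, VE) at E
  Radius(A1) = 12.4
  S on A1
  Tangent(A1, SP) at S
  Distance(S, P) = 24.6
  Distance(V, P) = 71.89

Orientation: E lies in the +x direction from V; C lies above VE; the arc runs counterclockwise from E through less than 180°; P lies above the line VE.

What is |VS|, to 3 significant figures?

69.6

Checks: |CS| = 12.40 ✓; ∠(CS, SP) = 90.00° ✓; |SP| = 24.60 ✓; |VP| = 71.89 ✓.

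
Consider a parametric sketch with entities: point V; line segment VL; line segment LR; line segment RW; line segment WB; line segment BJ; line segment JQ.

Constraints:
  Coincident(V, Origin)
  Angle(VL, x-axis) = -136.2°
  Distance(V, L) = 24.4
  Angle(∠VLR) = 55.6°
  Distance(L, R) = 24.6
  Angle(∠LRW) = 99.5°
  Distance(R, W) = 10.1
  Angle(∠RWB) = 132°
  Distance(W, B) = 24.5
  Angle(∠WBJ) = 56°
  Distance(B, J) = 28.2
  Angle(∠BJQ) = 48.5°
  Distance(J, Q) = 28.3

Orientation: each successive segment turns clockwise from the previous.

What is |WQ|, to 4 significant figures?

4.343

V is at the origin; VL runs at -136.2° with length 24.4, so L = (-17.61, -16.89). ∠VLR = 55.6° gives LR at 99.40° from the x-axis; with |LR| = 24.6, R = (-21.63, 7.381). ∠LRW = 99.5° gives RW at 18.90° from the x-axis; with |RW| = 10.1, W = (-12.07, 10.65). ∠RWB = 132.0° gives WB at -29.10° from the x-axis; with |WB| = 24.5, B = (9.334, -1.262). ∠WBJ = 56.0° gives BJ at -153.1° from the x-axis; with |BJ| = 28.2, J = (-15.81, -14.02). ∠BJQ = 48.5° gives JQ at 75.40° from the x-axis; with |JQ| = 28.3, Q = (-8.681, 13.37). Then |WQ| = |Q − W| = 4.343.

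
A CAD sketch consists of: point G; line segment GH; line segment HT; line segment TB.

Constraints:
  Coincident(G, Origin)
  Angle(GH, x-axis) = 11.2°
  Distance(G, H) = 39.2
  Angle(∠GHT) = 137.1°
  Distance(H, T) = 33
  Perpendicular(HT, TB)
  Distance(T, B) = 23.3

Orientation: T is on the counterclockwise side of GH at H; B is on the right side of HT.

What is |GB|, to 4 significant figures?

79.42

G is at the origin; GH runs at 11.2° with length 39.2, so H = 39.2·(cos 11.2°, sin 11.2°) = (38.45, 7.614). ∠GHT = 137.1°, so HT runs at 11.2° + (180° − 137.1°) = 54.10° from the x-axis; with |HT| = 33.0, T = H + 33.0·(cos 54.10°, sin 54.10°) = (57.80, 34.35). HT ⟂ TB; with |TB| = 23.3 on the right of HT, B = T + 23.3·(0.8100, -0.5864) = (76.68, 20.68). Then |GB| = |B − G| = 79.42.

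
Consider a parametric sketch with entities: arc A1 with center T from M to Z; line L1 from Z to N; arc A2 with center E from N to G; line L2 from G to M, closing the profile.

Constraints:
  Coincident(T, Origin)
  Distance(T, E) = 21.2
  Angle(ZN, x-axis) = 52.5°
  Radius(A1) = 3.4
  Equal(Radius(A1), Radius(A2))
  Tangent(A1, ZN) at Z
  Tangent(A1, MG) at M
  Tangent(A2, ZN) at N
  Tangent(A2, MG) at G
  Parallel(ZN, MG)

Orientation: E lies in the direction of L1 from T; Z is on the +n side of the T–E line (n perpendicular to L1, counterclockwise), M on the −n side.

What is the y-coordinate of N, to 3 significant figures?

18.9

The slot axis is L1's direction at 52.5°, so u = (cos 52.5°, sin 52.5°) = (0.609, 0.793) and n = (−sin 52.5°, cos 52.5°) = (-0.793, 0.609). T is at the origin and E lies 21.2 along u from T, so E = 21.2·u = (12.9, 16.8). Tangency of A1 to both parallel lines with radius 3.4 puts Z and M at T ± 3.4·n: Z = (-2.70, 2.07), M = (2.70, -2.07). Equal radii place N and G the same way about E: N = E + 3.4·n = (10.2, 18.9), G = E − 3.4·n = (15.6, 14.7). So N.y = 18.9.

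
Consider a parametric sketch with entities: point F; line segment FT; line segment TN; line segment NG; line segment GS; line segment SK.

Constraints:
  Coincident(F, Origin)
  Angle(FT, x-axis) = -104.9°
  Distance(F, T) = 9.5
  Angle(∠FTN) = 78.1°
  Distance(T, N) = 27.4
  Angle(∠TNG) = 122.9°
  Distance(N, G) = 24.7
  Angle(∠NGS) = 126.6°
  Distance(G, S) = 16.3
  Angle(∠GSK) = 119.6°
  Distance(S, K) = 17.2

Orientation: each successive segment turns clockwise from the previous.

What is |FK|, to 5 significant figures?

33.578

F is at the origin; FT runs at -104.9° with length 9.5, so T = (-2.4428, -9.1806). ∠FTN = 78.1° gives TN at 153.20° from the x-axis; with |TN| = 27.4, N = (-26.900, 3.1735). ∠TNG = 122.9° gives NG at 96.100° from the x-axis; with |NG| = 24.7, G = (-29.524, 27.734). ∠NGS = 126.6° gives GS at 42.700° from the x-axis; with |GS| = 16.3, S = (-17.545, 38.788). ∠GSK = 119.6° gives SK at -17.700° from the x-axis; with |SK| = 17.2, K = (-1.1595, 33.558). Then |FK| = |K − F| = 33.578.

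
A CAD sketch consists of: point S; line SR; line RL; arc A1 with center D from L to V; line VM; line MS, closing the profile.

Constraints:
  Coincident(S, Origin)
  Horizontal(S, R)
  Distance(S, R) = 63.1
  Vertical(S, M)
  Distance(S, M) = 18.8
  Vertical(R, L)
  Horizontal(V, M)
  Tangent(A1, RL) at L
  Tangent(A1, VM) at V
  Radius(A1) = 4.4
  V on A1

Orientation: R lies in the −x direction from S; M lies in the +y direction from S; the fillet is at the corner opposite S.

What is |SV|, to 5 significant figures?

61.637

S is at the origin; S and R share the same y with |SR| = 63.1 and R on the −x side, so R = (-63.100, 0.0000). SM is vertical with |SM| = 18.8 and M on the +y side, so M = (0.0000, 18.800). The virtual corner opposite S is at (-63.100, 18.800). Since A1 is tangent to RL there, DL ⟂ RL and A1 meets VM tangentially, so DV is at right angles to VM, with radius 4.4, so the center D sits 4.4 in from both sides at D = (-58.700, 14.400). That places the tangent points at L = (-63.100, 14.400) on RL and V = (-58.700, 18.800) on VM. Then |SV| = |V − S| = 61.637.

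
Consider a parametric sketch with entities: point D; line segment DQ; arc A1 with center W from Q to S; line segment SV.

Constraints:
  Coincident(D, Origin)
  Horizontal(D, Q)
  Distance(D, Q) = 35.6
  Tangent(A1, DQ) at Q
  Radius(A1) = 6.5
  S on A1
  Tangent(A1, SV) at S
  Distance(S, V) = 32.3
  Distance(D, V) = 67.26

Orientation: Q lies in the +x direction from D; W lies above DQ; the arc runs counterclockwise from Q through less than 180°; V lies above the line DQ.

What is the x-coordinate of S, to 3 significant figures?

40.5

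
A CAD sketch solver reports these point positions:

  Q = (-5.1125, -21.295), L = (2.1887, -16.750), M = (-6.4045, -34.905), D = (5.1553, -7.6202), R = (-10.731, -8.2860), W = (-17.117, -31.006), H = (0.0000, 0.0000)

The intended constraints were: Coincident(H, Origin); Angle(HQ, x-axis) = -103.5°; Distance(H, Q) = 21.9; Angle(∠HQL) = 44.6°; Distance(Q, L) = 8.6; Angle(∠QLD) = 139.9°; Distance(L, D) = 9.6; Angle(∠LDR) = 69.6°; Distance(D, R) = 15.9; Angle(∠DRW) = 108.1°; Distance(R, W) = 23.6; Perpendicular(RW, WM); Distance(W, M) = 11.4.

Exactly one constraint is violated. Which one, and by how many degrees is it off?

Perpendicular(RW, WM) — off by 4.30°.

H = (0.00, 0.00) ✓; HQ at -103.5° ✓; |HQ| = 21.90 ✓; ∠HQL = 44.60° ✓; |QL| = 8.600 ✓; ∠QLD = 139.9° ✓; |LD| = 9.600 ✓; ∠LDR = 69.60° ✓; |DR| = 15.90 ✓; ∠DRW = 108.1° ✓; |RW| = 23.60 ✓; ∠(RW, WM) = 85.70° ✗; |WM| = 11.40 ✓.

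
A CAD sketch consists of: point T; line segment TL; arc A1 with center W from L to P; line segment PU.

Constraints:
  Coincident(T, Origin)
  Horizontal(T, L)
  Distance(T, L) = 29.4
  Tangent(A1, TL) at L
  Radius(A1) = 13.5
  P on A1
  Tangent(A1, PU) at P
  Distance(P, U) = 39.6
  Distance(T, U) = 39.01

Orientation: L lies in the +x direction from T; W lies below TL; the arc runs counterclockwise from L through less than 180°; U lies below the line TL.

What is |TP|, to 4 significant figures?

19.15

T is at the origin; TL is horizontal with |TL| = 29.4 and L on the +x side, so L = (29.40, 0.000). Tangency of A1 to TL means the radius WL is perpendicular to TL, so W = L + (0, -13.5) = (29.40, -13.50). Since WP ⟂ PU (tangency), |WU| = √(13.5² + 39.6²) = 41.84 regardless of where P sits on A1. So U lies on both circle(T, 39.01) and circle(W, 41.84); the below-TL intersection is U = (-3.911, -38.81). P is the foot of the tangent from U: P = (18.20, -5.962).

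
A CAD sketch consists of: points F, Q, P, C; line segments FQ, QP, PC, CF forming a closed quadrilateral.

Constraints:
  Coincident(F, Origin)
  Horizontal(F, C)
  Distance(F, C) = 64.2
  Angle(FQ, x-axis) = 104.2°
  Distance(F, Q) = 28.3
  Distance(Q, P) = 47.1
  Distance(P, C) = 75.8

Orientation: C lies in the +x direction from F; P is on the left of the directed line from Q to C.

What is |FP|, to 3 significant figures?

67.8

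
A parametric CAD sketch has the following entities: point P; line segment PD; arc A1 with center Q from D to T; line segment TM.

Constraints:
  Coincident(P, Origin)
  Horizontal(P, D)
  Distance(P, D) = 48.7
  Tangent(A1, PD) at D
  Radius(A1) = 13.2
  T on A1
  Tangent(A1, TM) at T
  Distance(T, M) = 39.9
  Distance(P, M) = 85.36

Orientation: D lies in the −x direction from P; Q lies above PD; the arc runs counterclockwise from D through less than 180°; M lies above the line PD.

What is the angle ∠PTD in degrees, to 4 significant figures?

81.19°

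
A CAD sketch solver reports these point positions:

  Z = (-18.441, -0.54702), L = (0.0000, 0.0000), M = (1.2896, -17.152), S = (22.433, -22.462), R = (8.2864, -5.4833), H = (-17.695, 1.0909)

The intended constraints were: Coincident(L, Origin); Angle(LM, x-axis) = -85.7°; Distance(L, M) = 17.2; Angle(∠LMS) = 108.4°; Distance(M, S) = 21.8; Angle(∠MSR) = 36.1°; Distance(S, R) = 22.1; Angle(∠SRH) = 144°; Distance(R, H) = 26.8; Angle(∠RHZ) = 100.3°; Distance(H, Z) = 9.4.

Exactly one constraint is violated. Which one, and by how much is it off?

Distance(H, Z) = 9.4 — off by 7.60.

L = (0.00, 0.00) ✓; LM at -85.70° ✓; |LM| = 17.20 ✓; ∠LMS = 108.4° ✓; |MS| = 21.80 ✓; ∠MSR = 36.10° ✓; |SR| = 22.10 ✓; ∠SRH = 144.0° ✓; |RH| = 26.80 ✓; ∠RHZ = 100.3° ✓; |HZ| = 1.800 ✗.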